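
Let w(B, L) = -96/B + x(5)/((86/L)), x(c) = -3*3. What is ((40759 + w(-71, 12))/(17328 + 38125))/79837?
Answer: 186563/20264235599 ≈ 9.2065e-6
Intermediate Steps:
x(c) = -9
w(B, L) = -96/B - 9*L/86
((40759 + w(-71, 12))/(17328 + 38125))/79837 = ((40759 + (-96/(-71) - 9/86*12))/(17328 + 38125))/79837 = ((40759 + (-96*(-1/71) - 54/43))/55453)*(1/79837) = ((40759 + (96/71 - 54/43))*(1/55453))*(1/79837) = ((40759 + 294/3053)*(1/55453))*(1/79837) = ((124437521/3053)*(1/55453))*(1/79837) = (5410327/7360783)*(1/79837) = 186563/20264235599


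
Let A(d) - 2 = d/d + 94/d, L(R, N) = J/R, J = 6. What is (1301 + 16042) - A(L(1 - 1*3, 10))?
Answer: 52114/3 ≈ 17371.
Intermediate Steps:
L(R, N) = 6/R
A(d) = 3 + 94/d (A(d) = 2 + (d/d + 94/d) = 2 + (1 + 94/d) = 3 + 94/d)
(1301 + 16042) - A(L(1 - 1*3, 10)) = (1301 + 16042) - (3 + 94/((6/(1 - 1*3)))) = 17343 - (3 + 94/((6/(1 - 3)))) = 17343 - (3 + 94/((6/(-2)))) = 17343 - (3 + 94/((6*(-1/2)))) = 17343 - (3 + 94/(-3)) = 17343 - (3 + 94*(-1/3)) = 17343 - (3 - 94/3) = 17343 - 1*(-85/3) = 17343 + 85/3 = 52114/3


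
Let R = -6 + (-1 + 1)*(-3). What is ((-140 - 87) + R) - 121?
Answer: -354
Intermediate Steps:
R = -6 (R = -6 + 0*(-3) = -6 + 0 = -6)
((-140 - 87) + R) - 121 = ((-140 - 87) - 6) - 121 = (-227 - 6) - 121 = -233 - 121 = -354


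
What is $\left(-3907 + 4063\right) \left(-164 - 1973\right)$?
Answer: $-333372$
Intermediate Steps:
$\left(-3907 + 4063\right) \left(-164 - 1973\right) = 156 \left(-164 - 1973\right) = 156 \left(-2137\right) = -333372$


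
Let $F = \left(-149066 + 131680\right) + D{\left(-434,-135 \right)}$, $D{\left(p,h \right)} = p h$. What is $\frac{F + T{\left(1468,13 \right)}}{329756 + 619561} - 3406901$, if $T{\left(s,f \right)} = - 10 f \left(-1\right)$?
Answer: $- \frac{1078076331761}{316439} \approx -3.4069 \cdot 10^{6}$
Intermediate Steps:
$T{\left(s,f \right)} = 10 f$
$D{\left(p,h \right)} = h p$
$F = 41204$ ($F = \left(-149066 + 131680\right) - -58590 = -17386 + 58590 = 41204$)
$\frac{F + T{\left(1468,13 \right)}}{329756 + 619561} - 3406901 = \frac{41204 + 10 \cdot 13}{329756 + 619561} - 3406901 = \frac{41204 + 130}{949317} - 3406901 = 41334 \cdot \frac{1}{949317} - 3406901 = \frac{13778}{316439} - 3406901 = - \frac{1078076331761}{316439}$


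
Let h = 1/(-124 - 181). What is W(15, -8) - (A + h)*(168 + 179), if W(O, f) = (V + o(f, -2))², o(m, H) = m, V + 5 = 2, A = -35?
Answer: 3741477/305 ≈ 12267.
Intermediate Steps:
V = -3 (V = -5 + 2 = -3)
h = -1/305 (h = 1/(-305) = -1/305 ≈ -0.0032787)
W(O, f) = (-3 + f)²
W(15, -8) - (A + h)*(168 + 179) = (-3 - 8)² - (-35 - 1/305)*(168 + 179) = (-11)² - (-10676)*347/305 = 121 - 1*(-3704572/305) = 121 + 3704572/305 = 3741477/305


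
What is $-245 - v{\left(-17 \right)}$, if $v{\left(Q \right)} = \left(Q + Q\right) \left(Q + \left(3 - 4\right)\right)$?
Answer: $-857$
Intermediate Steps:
$v{\left(Q \right)} = 2 Q \left(-1 + Q\right)$ ($v{\left(Q \right)} = 2 Q \left(Q + \left(3 - 4\right)\right) = 2 Q \left(Q - 1\right) = 2 Q \left(-1 + Q\right)$)
$-245 - v{\left(-17 \right)} = -245 - 2 \left(-17\right) \left(-1 - 17\right) = -245 - 2 \left(-17\right) \left(-18\right) = -245 - 612 = -857$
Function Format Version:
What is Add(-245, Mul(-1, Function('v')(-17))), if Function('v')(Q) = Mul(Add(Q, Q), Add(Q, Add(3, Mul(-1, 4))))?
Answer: -857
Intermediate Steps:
Function('v')(Q) = Mul(2, Q, Add(-1, Q)) (Function('v')(Q) = Mul(Mul(2, Q), Add(Q, Add(3, -4))) = Mul(Mul(2, Q), Add(Q, -1)) = Mul(Mul(2, Q), Add(-1, Q)) = Mul(2, Q, Add(-1, Q)))
Add(-245, Mul(-1, Function('v')(-17))) = Add(-245, Mul(-1, Mul(2, -17, Add(-1, -17)))) = Add(-245, Mul(-1, Mul(2, -17, -18))) = Add(-245, Mul(-1, 612)) = Add(-245, -612) = -857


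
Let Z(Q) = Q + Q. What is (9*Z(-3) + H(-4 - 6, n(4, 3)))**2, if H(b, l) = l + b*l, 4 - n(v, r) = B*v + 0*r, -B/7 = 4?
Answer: 1205604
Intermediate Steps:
Z(Q) = 2*Q
B = -28 (B = -7*4 = -28)
n(v, r) = 4 + 28*v (n(v, r) = 4 - (-28*v + 0*r) = 4 - (-28*v + 0) = 4 - (-28)*v = 4 + 28*v)
(9*Z(-3) + H(-4 - 6, n(4, 3)))**2 = (9*(2*(-3)) + (4 + 28*4)*(1 + (-4 - 6)))**2 = (9*(-6) + (4 + 112)*(1 - 10))**2 = (-54 + 116*(-9))**2 = (-54 - 1044)**2 = (-1098)**2 = 1205604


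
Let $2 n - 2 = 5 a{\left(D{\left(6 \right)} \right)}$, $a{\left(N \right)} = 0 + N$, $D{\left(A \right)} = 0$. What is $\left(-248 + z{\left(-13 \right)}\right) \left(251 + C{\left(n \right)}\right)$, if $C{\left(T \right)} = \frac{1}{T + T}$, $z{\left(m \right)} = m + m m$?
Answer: $-23138$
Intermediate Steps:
$a{\left(N \right)} = N$
$z{\left(m \right)} = m + m^{2}$
$n = 1$ ($n = 1 + \frac{5 \cdot 0}{2} = 1 + \frac{1}{2} \cdot 0 = 1 + 0 = 1$)
$C{\left(T \right)} = \frac{1}{2 T}$
$\left(-248 + z{\left(-13 \right)}\right) \left(251 + C{\left(n \right)}\right) = \left(-248 - 13 \left(1 - 13\right)\right) \left(251 + \frac{1}{2 \cdot 1}\right) = \left(-248 - -156\right) \left(251 + \frac{1}{2} \cdot 1\right) = \left(-248 + 156\right) \left(251 + \frac{1}{2}\right) = \left(-92\right) \frac{503}{2} = -23138$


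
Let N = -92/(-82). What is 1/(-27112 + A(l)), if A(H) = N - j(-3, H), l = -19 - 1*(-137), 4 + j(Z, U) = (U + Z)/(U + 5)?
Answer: -123/3334261 ≈ -3.6890e-5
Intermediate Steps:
j(Z, U) = -4 + (U + Z)/(5 + U) (j(Z, U) = -4 + (U + Z)/(U + 5) = -4 + (U + Z)/(5 + U))
N = 46/41 (N = -92*(-1/82) = 46/41 ≈ 1.1220)
l = 118 (l = -19 + 137 = 118)
A(H) = 46/41 - (-23 - 3*H)/(5 + H) (A(H) = 46/41 - (-20 - 3 - 3*H)/(5 + H) = 46/41 - (-23 - 3*H)/(5 + H))
1/(-27112 + A(l)) = 1/(-27112 + (1173 + 169*118)/(41*(5 + 118))) = 1/(-27112 + (1/41)*(1173 + 19942)/123) = 1/(-27112 + (1/41)*(1/123)*21115) = 1/(-27112 + 515/123) = 1/(-3334261/123) = -123/3334261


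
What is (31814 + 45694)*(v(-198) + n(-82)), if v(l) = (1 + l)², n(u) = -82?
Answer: 3001652316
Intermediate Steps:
(31814 + 45694)*(v(-198) + n(-82)) = (31814 + 45694)*((1 - 198)² - 82) = 77508*((-197)² - 82) = 77508*(38809 - 82) = 77508*38727 = 3001652316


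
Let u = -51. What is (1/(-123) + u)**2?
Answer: 39363076/15129 ≈ 2601.8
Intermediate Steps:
(1/(-123) + u)**2 = (1/(-123) - 51)**2 = (-1/123 - 51)**2 = (-6274/123)**2 = 39363076/15129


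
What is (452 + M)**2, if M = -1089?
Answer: 405769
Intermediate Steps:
(452 + M)**2 = (452 - 1089)**2 = (-637)**2 = 405769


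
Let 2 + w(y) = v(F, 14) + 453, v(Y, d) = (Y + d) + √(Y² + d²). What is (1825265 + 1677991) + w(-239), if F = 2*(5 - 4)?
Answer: 3503723 + 10*√2 ≈ 3.5037e+6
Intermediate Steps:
F = 2 (F = 2*1 = 2)
v(Y, d) = Y + d + √(Y² + d²)
w(y) = 467 + 10*√2 (w(y) = -2 + ((2 + 14 + √(2² + 14²)) + 453) = -2 + ((2 + 14 + √(4 + 196)) + 453) = -2 + ((2 + 14 + √200) + 453) = -2 + ((2 + 14 + 10*√2) + 453) = -2 + ((16 + 10*√2) + 453) = -2 + (469 + 10*√2) = 467 + 10*√2)
(1825265 + 1677991) + w(-239) = (1825265 + 1677991) + (467 + 10*√2) = 3503256 + (467 + 10*√2) = 3503723 + 10*√2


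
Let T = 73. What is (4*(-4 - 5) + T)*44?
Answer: 1628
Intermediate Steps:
(4*(-4 - 5) + T)*44 = (4*(-4 - 5) + 73)*44 = (4*(-9) + 73)*44 = (-36 + 73)*44 = 37*44 = 1628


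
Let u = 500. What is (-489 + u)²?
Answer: 121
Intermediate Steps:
(-489 + u)² = (-489 + 500)² = 11² = 121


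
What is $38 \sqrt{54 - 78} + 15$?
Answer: $15 + 76 i \sqrt{6} \approx 15.0 + 186.16 i$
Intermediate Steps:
$38 \sqrt{54 - 78} + 15 = 38 \sqrt{-24} + 15 = 38 \cdot 2 i \sqrt{6} + 15 = 76 i \sqrt{6} + 15 = 15 + 76 i \sqrt{6}$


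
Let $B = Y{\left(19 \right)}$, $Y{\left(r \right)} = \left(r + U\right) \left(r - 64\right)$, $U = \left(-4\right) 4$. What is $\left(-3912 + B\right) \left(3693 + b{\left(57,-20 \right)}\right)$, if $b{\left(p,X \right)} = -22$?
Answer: $-14856537$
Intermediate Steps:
$U = -16$
$Y{\left(r \right)} = \left(-64 + r\right) \left(-16 + r\right)$ ($Y{\left(r \right)} = \left(r - 16\right) \left(r - 64\right) = \left(-16 + r\right) \left(-64 + r\right) = \left(-64 + r\right) \left(-16 + r\right)$)
$B = -135$ ($B = 1024 + 19^{2} - 1520 = 1024 + 361 - 1520 = -135$)
$\left(-3912 + B\right) \left(3693 + b{\left(57,-20 \right)}\right) = \left(-3912 - 135\right) \left(3693 - 22\right) = \left(-4047\right) 3671 = -14856537$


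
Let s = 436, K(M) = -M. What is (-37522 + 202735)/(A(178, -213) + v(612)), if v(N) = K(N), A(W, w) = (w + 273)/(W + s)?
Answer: -16906797/62618 ≈ -270.00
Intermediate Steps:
A(W, w) = (273 + w)/(436 + W) (A(W, w) = (w + 273)/(W + 436) = (273 + w)/(436 + W))
v(N) = -N
(-37522 + 202735)/(A(178, -213) + v(612)) = (-37522 + 202735)/((273 - 213)/(436 + 178) - 1*612) = 165213/(60/614 - 612) = 165213/((1/614)*60 - 612) = 165213/(30/307 - 612) = 165213/(-187854/307) = 165213*(-307/187854) = -16906797/62618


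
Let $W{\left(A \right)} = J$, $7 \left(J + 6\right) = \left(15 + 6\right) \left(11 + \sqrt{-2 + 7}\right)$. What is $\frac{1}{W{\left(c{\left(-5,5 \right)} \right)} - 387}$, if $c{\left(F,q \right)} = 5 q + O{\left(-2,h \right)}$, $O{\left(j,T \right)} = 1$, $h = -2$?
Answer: $- \frac{8}{2879} - \frac{\sqrt{5}}{43185} \approx -0.0028305$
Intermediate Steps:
$c{\left(F,q \right)} = 1 + 5 q$ ($c{\left(F,q \right)} = 5 q + 1 = 1 + 5 q$)
$J = 27 + 3 \sqrt{5}$ ($J = -6 + \frac{\left(15 + 6\right) \left(11 + \sqrt{-2 + 7}\right)}{7} = -6 + \frac{21 \left(11 + \sqrt{5}\right)}{7} = -6 + \frac{231 + 21 \sqrt{5}}{7} = -6 + \left(33 + 3 \sqrt{5}\right) = 27 + 3 \sqrt{5} \approx 33.708$)
$W{\left(A \right)} = 27 + 3 \sqrt{5}$
$\frac{1}{W{\left(c{\left(-5,5 \right)} \right)} - 387} = \frac{1}{\left(27 + 3 \sqrt{5}\right) - 387} = \frac{1}{-360 + 3 \sqrt{5}}$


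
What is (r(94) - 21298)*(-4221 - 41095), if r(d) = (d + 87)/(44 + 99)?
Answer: 138006841828/143 ≈ 9.6508e+8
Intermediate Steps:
r(d) = 87/143 + d/143 (r(d) = (87 + d)/143 = (87 + d)*(1/143) = 87/143 + d/143)
(r(94) - 21298)*(-4221 - 41095) = ((87/143 + (1/143)*94) - 21298)*(-4221 - 41095) = ((87/143 + 94/143) - 21298)*(-45316) = (181/143 - 21298)*(-45316) = -3045433/143*(-45316) = 138006841828/143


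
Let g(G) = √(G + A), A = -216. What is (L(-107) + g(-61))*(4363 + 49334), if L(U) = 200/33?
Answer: 3579800/11 + 53697*I*√277 ≈ 3.2544e+5 + 8.937e+5*I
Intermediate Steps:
L(U) = 200/33 (L(U) = 200*(1/33) = 200/33)
g(G) = √(-216 + G) (g(G) = √(G - 216) = √(-216 + G))
(L(-107) + g(-61))*(4363 + 49334) = (200/33 + √(-216 - 61))*(4363 + 49334) = (200/33 + √(-277))*53697 = (200/33 + I*√277)*53697 = 3579800/11 + 53697*I*√277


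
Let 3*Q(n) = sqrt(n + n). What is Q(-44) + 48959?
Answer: 48959 + 2*I*sqrt(22)/3 ≈ 48959.0 + 3.1269*I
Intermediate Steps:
Q(n) = sqrt(2)*sqrt(n)/3 (Q(n) = sqrt(n + n)/3 = sqrt(2*n)/3 = (sqrt(2)*sqrt(n))/3 = sqrt(2)*sqrt(n)/3)
Q(-44) + 48959 = sqrt(2)*sqrt(-44)/3 + 48959 = sqrt(2)*(2*I*sqrt(11))/3 + 48959 = 2*I*sqrt(22)/3 + 48959 = 48959 + 2*I*sqrt(22)/3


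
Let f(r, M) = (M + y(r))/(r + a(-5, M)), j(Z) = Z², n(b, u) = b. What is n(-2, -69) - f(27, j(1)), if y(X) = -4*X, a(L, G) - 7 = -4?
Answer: 47/30 ≈ 1.5667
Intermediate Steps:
a(L, G) = 3 (a(L, G) = 7 - 4 = 3)
f(r, M) = (M - 4*r)/(3 + r) (f(r, M) = (M - 4*r)/(r + 3) = (M - 4*r)/(3 + r))
n(-2, -69) - f(27, j(1)) = -2 - (1² - 4*27)/(3 + 27) = -2 - (1 - 108)/30 = -2 - (-107)/30 = -2 - 1*(-107/30) = -2 + 107/30 = 47/30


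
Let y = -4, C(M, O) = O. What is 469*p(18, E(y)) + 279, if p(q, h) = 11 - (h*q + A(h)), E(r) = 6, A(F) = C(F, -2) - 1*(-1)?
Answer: -44745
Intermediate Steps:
A(F) = -1 (A(F) = -2 - 1*(-1) = -2 + 1 = -1)
p(q, h) = 12 - h*q (p(q, h) = 11 - (h*q - 1) = 11 - (-1 + h*q) = 11 + (1 - h*q) = 12 - h*q)
469*p(18, E(y)) + 279 = 469*(12 - 1*6*18) + 279 = 469*(12 - 108) + 279 = 469*(-96) + 279 = -45024 + 279 = -44745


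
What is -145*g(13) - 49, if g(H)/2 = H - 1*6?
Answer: -2079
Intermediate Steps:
g(H) = -12 + 2*H (g(H) = 2*(H - 1*6) = 2*(H - 6) = 2*(-6 + H) = -12 + 2*H)
-145*g(13) - 49 = -145*(-12 + 2*13) - 49 = -145*(-12 + 26) - 49 = -145*14 - 49 = -2030 - 49 = -2079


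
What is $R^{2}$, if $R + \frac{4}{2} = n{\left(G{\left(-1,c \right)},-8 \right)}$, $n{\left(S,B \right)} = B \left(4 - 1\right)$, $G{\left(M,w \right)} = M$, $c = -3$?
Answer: $676$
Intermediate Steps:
$n{\left(S,B \right)} = 3 B$ ($n{\left(S,B \right)} = B 3 = 3 B$)
$R = -26$ ($R = -2 + 3 \left(-8\right) = -2 - 24 = -26$)
$R^{2} = \left(-26\right)^{2} = 676$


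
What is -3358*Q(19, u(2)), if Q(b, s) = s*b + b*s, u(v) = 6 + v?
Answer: -1020832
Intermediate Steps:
Q(b, s) = 2*b*s (Q(b, s) = b*s + b*s = 2*b*s)
-3358*Q(19, u(2)) = -6716*19*(6 + 2) = -6716*19*8 = -3358*304 = -1020832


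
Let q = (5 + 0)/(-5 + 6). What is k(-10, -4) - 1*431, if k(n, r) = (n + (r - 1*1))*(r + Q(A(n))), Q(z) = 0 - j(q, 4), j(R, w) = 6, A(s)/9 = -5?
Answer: -281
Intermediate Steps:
q = 5 (q = 5/1 = 5*1 = 5)
A(s) = -45 (A(s) = 9*(-5) = -45)
Q(z) = -6 (Q(z) = 0 - 1*6 = 0 - 6 = -6)
k(n, r) = (-6 + r)*(-1 + n + r) (k(n, r) = (n + (r - 1*1))*(r - 6) = (n + (r - 1))*(-6 + r) = (n + (-1 + r))*(-6 + r) = (-1 + n + r)*(-6 + r) = (-6 + r)*(-1 + n + r))
k(-10, -4) - 1*431 = (6 + (-4)² - 7*(-4) - 6*(-10) - 10*(-4)) - 1*431 = (6 + 16 + 28 + 60 + 40) - 431 = 150 - 431 = -281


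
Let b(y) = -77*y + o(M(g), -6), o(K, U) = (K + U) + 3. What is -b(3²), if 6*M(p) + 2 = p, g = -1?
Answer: 1393/2 ≈ 696.50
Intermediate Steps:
M(p) = -⅓ + p/6
o(K, U) = 3 + K + U
b(y) = -7/2 - 77*y (b(y) = -77*y + (3 + (-⅓ + (⅙)*(-1)) - 6) = -77*y + (3 + (-⅓ - ⅙) - 6) = -77*y + (3 - ½ - 6) = -77*y - 7/2 = -7/2 - 77*y)
-b(3²) = -(-7/2 - 77*3²) = -(-7/2 - 77*9) = -(-7/2 - 693) = -1*(-1393/2) = 1393/2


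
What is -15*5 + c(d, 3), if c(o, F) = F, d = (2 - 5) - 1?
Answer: -72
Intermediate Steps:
d = -4 (d = -3 - 1 = -4)
-15*5 + c(d, 3) = -15*5 + 3 = -75 + 3 = -72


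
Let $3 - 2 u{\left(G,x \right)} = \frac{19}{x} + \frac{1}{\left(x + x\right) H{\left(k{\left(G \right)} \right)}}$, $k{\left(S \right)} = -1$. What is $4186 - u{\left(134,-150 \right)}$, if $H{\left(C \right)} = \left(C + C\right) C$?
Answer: $\frac{5021323}{1200} \approx 4184.4$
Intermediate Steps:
$H{\left(C \right)} = 2 C^{2}$ ($H{\left(C \right)} = 2 C C = 2 C^{2}$)
$u{\left(G,x \right)} = \frac{3}{2} - \frac{77}{8 x}$ ($u{\left(G,x \right)} = \frac{3}{2} - \frac{\frac{19}{x} + \frac{1}{\left(x + x\right) 2 \left(-1\right)^{2}}}{2} = \frac{3}{2} - \frac{\frac{19}{x} + \frac{1}{2 x 2 \cdot 1}}{2} = \frac{3}{2} - \frac{\frac{19}{x} + \frac{\frac{1}{2} \frac{1}{x}}{2}}{2} = \frac{3}{2} - \frac{\frac{19}{x} + \frac{1}{2 x} \frac{1}{2}}{2} = \frac{3}{2} - \frac{\frac{19}{x} + \frac{1}{4 x}}{2} = \frac{3}{2} - \frac{\frac{77}{4} \frac{1}{x}}{2} = \frac{3}{2} - \frac{77}{8 x}$)
$4186 - u{\left(134,-150 \right)} = 4186 - \frac{-77 + 12 \left(-150\right)}{8 \left(-150\right)} = 4186 - \frac{1}{8} \left(- \frac{1}{150}\right) \left(-77 - 1800\right) = 4186 - \frac{1}{8} \left(- \frac{1}{150}\right) \left(-1877\right) = 4186 - \frac{1877}{1200} = \frac{5021323}{1200}$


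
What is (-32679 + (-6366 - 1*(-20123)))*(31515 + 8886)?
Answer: -764467722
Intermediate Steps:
(-32679 + (-6366 - 1*(-20123)))*(31515 + 8886) = (-32679 + (-6366 + 20123))*40401 = (-32679 + 13757)*40401 = -18922*40401 = -764467722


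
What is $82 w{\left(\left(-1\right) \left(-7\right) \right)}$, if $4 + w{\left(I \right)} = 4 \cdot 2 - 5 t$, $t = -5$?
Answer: $2378$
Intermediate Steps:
$w{\left(I \right)} = 29$ ($w{\left(I \right)} = -4 + \left(4 \cdot 2 - -25\right) = -4 + \left(8 + 25\right) = -4 + 33 = 29$)
$82 w{\left(\left(-1\right) \left(-7\right) \right)} = 82 \cdot 29 = 2378$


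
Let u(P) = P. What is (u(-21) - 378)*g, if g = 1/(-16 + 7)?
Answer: 133/3 ≈ 44.333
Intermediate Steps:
g = -⅑ (g = 1/(-9) = -⅑ ≈ -0.11111)
(u(-21) - 378)*g = (-21 - 378)*(-⅑) = -399*(-⅑) = 133/3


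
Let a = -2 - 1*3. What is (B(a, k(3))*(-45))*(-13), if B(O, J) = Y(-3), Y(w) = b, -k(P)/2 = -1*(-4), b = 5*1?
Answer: 2925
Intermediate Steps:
b = 5
k(P) = -8 (k(P) = -(-2)*(-4) = -2*4 = -8)
Y(w) = 5
a = -5 (a = -2 - 3 = -5)
B(O, J) = 5
(B(a, k(3))*(-45))*(-13) = (5*(-45))*(-13) = -225*(-13) = 2925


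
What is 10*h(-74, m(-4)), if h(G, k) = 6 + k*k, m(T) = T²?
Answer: 2620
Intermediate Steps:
h(G, k) = 6 + k²
10*h(-74, m(-4)) = 10*(6 + ((-4)²)²) = 10*(6 + 16²) = 10*(6 + 256) = 10*262 = 2620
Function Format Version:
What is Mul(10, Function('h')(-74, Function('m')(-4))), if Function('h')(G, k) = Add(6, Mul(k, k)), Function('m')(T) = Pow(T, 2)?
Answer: 2620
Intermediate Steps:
Function('h')(G, k) = Add(6, Pow(k, 2))
Mul(10, Function('h')(-74, Function('m')(-4))) = Mul(10, Add(6, Pow(Pow(-4, 2), 2))) = Mul(10, Add(6, Pow(16, 2))) = Mul(10, Add(6, 256)) = Mul(10, 262) = 2620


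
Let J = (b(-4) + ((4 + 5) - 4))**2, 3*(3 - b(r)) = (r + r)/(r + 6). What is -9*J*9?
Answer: -7056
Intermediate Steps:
b(r) = 3 - 2*r/(3*(6 + r)) (b(r) = 3 - (r + r)/(3*(r + 6)) = 3 - 2*r/(3*(6 + r)))
J = 784/9 (J = ((54 + 7*(-4))/(3*(6 - 4)) + ((4 + 5) - 4))**2 = ((1/3)*(54 - 28)/2 + (9 - 4))**2 = ((1/3)*(1/2)*26 + 5)**2 = (13/3 + 5)**2 = (28/3)**2 = 784/9 ≈ 87.111)
-9*J*9 = -9*784/9*9 = -784*9 = -7056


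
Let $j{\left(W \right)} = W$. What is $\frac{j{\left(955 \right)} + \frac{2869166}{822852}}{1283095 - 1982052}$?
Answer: $- \frac{394346413}{287569082682} \approx -0.0013713$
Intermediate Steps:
$\frac{j{\left(955 \right)} + \frac{2869166}{822852}}{1283095 - 1982052} = \frac{955 + \frac{2869166}{822852}}{1283095 - 1982052} = \frac{955 + 2869166 \cdot \frac{1}{822852}}{-698957} = \left(955 + \frac{1434583}{411426}\right) \left(- \frac{1}{698957}\right) = \frac{394346413}{411426} \left(- \frac{1}{698957}\right) = - \frac{394346413}{287569082682}$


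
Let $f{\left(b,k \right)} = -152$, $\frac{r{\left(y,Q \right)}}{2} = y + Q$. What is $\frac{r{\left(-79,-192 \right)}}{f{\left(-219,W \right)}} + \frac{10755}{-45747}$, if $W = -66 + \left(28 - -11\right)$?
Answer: $\frac{1286673}{386308} \approx 3.3307$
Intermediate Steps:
$W = -27$ ($W = -66 + \left(28 + 11\right) = -66 + 39 = -27$)
$r{\left(y,Q \right)} = 2 Q + 2 y$ ($r{\left(y,Q \right)} = 2 \left(y + Q\right) = 2 \left(Q + y\right) = 2 Q + 2 y$)
$\frac{r{\left(-79,-192 \right)}}{f{\left(-219,W \right)}} + \frac{10755}{-45747} = \frac{2 \left(-192\right) + 2 \left(-79\right)}{-152} + \frac{10755}{-45747} = \left(-384 - 158\right) \left(- \frac{1}{152}\right) + 10755 \left(- \frac{1}{45747}\right) = \left(-542\right) \left(- \frac{1}{152}\right) - \frac{1195}{5083} = \frac{271}{76} - \frac{1195}{5083} = \frac{1286673}{386308}$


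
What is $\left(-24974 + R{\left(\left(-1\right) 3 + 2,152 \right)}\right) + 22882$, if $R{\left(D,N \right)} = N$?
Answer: $-1940$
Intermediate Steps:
$\left(-24974 + R{\left(\left(-1\right) 3 + 2,152 \right)}\right) + 22882 = \left(-24974 + 152\right) + 22882 = -24822 + 22882 = -1940$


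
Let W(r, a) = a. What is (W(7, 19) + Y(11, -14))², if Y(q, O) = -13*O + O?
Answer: 34969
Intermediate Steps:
Y(q, O) = -12*O
(W(7, 19) + Y(11, -14))² = (19 - 12*(-14))² = (19 + 168)² = 187² = 34969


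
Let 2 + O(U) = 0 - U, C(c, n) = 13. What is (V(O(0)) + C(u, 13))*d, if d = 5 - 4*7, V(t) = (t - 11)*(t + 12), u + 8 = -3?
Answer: 2691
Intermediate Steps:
u = -11 (u = -8 - 3 = -11)
O(U) = -2 - U (O(U) = -2 + (0 - U) = -2 - U)
V(t) = (-11 + t)*(12 + t)
d = -23 (d = 5 - 28 = -23)
(V(O(0)) + C(u, 13))*d = ((-132 + (-2 - 1*0) + (-2 - 1*0)²) + 13)*(-23) = ((-132 + (-2 + 0) + (-2 + 0)²) + 13)*(-23) = ((-132 - 2 + (-2)²) + 13)*(-23) = ((-132 - 2 + 4) + 13)*(-23) = (-130 + 13)*(-23) = -117*(-23) = 2691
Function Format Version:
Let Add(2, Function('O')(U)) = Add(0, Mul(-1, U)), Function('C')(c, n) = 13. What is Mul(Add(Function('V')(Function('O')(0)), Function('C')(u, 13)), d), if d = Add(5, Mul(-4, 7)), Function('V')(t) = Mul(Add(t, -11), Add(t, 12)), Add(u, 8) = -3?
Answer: 2691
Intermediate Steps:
u = -11 (u = Add(-8, -3) = -11)
Function('O')(U) = Add(-2, Mul(-1, U)) (Function('O')(U) = Add(-2, Add(0, Mul(-1, U))) = Add(-2, Mul(-1, U)))
Function('V')(t) = Mul(Add(-11, t), Add(12, t))
d = -23 (d = Add(5, -28) = -23)
Mul(Add(Function('V')(Function('O')(0)), Function('C')(u, 13)), d) = Mul(Add(Add(-132, Add(-2, Mul(-1, 0)), Pow(Add(-2, Mul(-1, 0)), 2)), 13), -23) = Mul(Add(Add(-132, Add(-2, 0), Pow(Add(-2, 0), 2)), 13), -23) = Mul(Add(Add(-132, -2, Pow(-2, 2)), 13), -23) = Mul(Add(Add(-132, -2, 4), 13), -23) = Mul(Add(-130, 13), -23) = Mul(-117, -23) = 2691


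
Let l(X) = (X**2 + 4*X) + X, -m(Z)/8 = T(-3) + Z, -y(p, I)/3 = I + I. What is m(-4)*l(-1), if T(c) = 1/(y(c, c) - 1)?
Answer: -2144/17 ≈ -126.12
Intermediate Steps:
y(p, I) = -6*I (y(p, I) = -3*(I + I) = -6*I)
T(c) = 1/(-1 - 6*c) (T(c) = 1/(-6*c - 1) = 1/(-1 - 6*c))
m(Z) = -8/17 - 8*Z (m(Z) = -8*(-1/(1 + 6*(-3)) + Z) = -8*(-1/(1 - 18) + Z) = -8*(-1/(-17) + Z) = -8*(-1*(-1/17) + Z) = -8*(1/17 + Z) = -8/17 - 8*Z)
l(X) = X**2 + 5*X
m(-4)*l(-1) = (-8/17 - 8*(-4))*(-(5 - 1)) = (-8/17 + 32)*(-1*4) = (536/17)*(-4) = -2144/17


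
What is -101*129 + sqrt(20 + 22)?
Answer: -13029 + sqrt(42) ≈ -13023.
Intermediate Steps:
-101*129 + sqrt(20 + 22) = -13029 + sqrt(42)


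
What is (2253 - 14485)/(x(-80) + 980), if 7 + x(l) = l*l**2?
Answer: 1112/46457 ≈ 0.023936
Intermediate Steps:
x(l) = -7 + l**3 (x(l) = -7 + l*l**2 = -7 + l**3)
(2253 - 14485)/(x(-80) + 980) = (2253 - 14485)/((-7 + (-80)**3) + 980) = -12232/((-7 - 512000) + 980) = -12232/(-512007 + 980) = -12232/(-511027) = -12232*(-1/511027) = 1112/46457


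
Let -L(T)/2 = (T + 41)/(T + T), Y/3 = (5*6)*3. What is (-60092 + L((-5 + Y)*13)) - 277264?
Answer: -1162194906/3445 ≈ -3.3736e+5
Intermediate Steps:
Y = 270 (Y = 3*((5*6)*3) = 3*(30*3) = 3*90 = 270)
L(T) = -(41 + T)/T (L(T) = -2*(T + 41)/(T + T) = -2*(41 + T)/(2*T) = -2*(41 + T)*1/(2*T) = -(41 + T)/T)
(-60092 + L((-5 + Y)*13)) - 277264 = (-60092 + (-41 - (-5 + 270)*13)/(((-5 + 270)*13))) - 277264 = (-60092 + (-41 - 265*13)/((265*13))) - 277264 = (-60092 + (-41 - 1*3445)/3445) - 277264 = (-60092 + (-41 - 3445)/3445) - 277264 = (-60092 + (1/3445)*(-3486)) - 277264 = (-60092 - 3486/3445) - 277264 = -207020426/3445 - 277264 = -1162194906/3445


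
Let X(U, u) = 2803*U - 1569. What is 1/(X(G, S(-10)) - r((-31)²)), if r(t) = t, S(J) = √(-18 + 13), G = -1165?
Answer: -1/3268025 ≈ -3.0600e-7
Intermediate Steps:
S(J) = I*√5 (S(J) = √(-5) = I*√5)
X(U, u) = -1569 + 2803*U
1/(X(G, S(-10)) - r((-31)²)) = 1/((-1569 + 2803*(-1165)) - 1*(-31)²) = 1/((-1569 - 3265495) - 1*961) = 1/(-3267064 - 961) = 1/(-3268025) = -1/3268025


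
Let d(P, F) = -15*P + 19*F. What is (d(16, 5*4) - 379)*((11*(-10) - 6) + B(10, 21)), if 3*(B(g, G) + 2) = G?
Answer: 26529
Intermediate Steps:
B(g, G) = -2 + G/3
(d(16, 5*4) - 379)*((11*(-10) - 6) + B(10, 21)) = ((-15*16 + 19*(5*4)) - 379)*((11*(-10) - 6) + (-2 + (⅓)*21)) = ((-240 + 19*20) - 379)*((-110 - 6) + (-2 + 7)) = ((-240 + 380) - 379)*(-116 + 5) = (140 - 379)*(-111) = -239*(-111) = 26529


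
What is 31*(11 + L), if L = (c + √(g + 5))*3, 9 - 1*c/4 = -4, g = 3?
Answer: 5177 + 186*√2 ≈ 5440.0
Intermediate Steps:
c = 52 (c = 36 - 4*(-4) = 36 + 16 = 52)
L = 156 + 6*√2 (L = (52 + √(3 + 5))*3 = (52 + √8)*3 = (52 + 2*√2)*3 = 156 + 6*√2 ≈ 164.49)
31*(11 + L) = 31*(11 + (156 + 6*√2)) = 31*(167 + 6*√2) = 5177 + 186*√2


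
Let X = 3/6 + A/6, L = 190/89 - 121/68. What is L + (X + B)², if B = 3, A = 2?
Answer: 204934/13617 ≈ 15.050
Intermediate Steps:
L = 2151/6052 (L = 190*(1/89) - 121*1/68 = 190/89 - 121/68 = 2151/6052 ≈ 0.35542)
X = ⅚ (X = 3/6 + 2/6 = 3*(⅙) + 2*(⅙) = ½ + ⅓ = ⅚ ≈ 0.83333)
L + (X + B)² = 2151/6052 + (⅚ + 3)² = 2151/6052 + (23/6)² = 2151/6052 + 529/36 = 204934/13617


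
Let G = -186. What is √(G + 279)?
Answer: √93 ≈ 9.6436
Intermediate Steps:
√(G + 279) = √(-186 + 279) = √93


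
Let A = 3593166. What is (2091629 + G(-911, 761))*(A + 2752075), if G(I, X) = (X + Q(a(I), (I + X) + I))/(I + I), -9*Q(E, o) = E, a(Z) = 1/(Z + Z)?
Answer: 396526251380255552045/29877156 ≈ 1.3272e+13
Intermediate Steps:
a(Z) = 1/(2*Z)
Q(E, o) = -E/9
G(I, X) = (X - 1/(18*I))/(2*I) (G(I, X) = (X - 1/(18*I))/(I + I) = (X - 1/(18*I))/((2*I)) = (X - 1/(18*I))*(1/(2*I)) = (X - 1/(18*I))/(2*I))
(2091629 + G(-911, 761))*(A + 2752075) = (2091629 + (1/36)*(-1 + 18*(-911)*761)/(-911)²)*(3593166 + 2752075) = (2091629 + (1/36)*(1/829921)*(-1 - 12478878))*6345241 = (2091629 + (1/36)*(1/829921)*(-12478879))*6345241 = (2091629 - 12478879/29877156)*6345241 = (62491913448245/29877156)*6345241 = 396526251380255552045/29877156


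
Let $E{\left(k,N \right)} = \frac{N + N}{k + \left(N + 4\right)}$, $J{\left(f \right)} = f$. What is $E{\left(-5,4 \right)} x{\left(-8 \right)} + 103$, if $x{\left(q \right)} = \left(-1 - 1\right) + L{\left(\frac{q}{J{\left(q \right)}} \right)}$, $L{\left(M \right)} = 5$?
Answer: $111$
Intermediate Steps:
$E{\left(k,N \right)} = \frac{2 N}{4 + N + k}$ ($E{\left(k,N \right)} = \frac{2 N}{k + \left(4 + N\right)} = \frac{2 N}{4 + N + k}$)
$x{\left(q \right)} = 3$ ($x{\left(q \right)} = \left(-1 - 1\right) + 5 = -2 + 5 = 3$)
$E{\left(-5,4 \right)} x{\left(-8 \right)} + 103 = 2 \cdot 4 \frac{1}{4 + 4 - 5} \cdot 3 + 103 = 2 \cdot 4 \cdot \frac{1}{3} \cdot 3 + 103 = \frac{8}{3} \cdot 3 + 103 = 8 + 103 = 111$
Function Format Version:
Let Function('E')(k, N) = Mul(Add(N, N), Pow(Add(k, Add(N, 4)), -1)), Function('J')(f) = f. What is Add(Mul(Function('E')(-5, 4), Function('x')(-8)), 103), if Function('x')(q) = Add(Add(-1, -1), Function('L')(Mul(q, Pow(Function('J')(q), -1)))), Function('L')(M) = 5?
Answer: 111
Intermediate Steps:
Function('E')(k, N) = Mul(2, N, Pow(Add(4, N, k), -1)) (Function('E')(k, N) = Mul(Mul(2, N), Pow(Add(k, Add(4, N)), -1)) = Mul(Mul(2, N), Pow(Add(4, N, k), -1)) = Mul(2, N, Pow(Add(4, N, k), -1)))
Function('x')(q) = 3 (Function('x')(q) = Add(Add(-1, -1), 5) = Add(-2, 5) = 3)
Add(Mul(Function('E')(-5, 4), Function('x')(-8)), 103) = Add(Mul(Mul(2, 4, Pow(Add(4, 4, -5), -1)), 3), 103) = Add(Mul(Mul(2, 4, Pow(3, -1)), 3), 103) = Add(Mul(Mul(2, 4, Rational(1, 3)), 3), 103) = Add(Mul(Rational(8, 3), 3), 103) = Add(8, 103) = 111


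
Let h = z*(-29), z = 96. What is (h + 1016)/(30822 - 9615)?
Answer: -1768/21207 ≈ -0.083369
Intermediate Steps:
h = -2784 (h = 96*(-29) = -2784)
(h + 1016)/(30822 - 9615) = (-2784 + 1016)/(30822 - 9615) = -1768/21207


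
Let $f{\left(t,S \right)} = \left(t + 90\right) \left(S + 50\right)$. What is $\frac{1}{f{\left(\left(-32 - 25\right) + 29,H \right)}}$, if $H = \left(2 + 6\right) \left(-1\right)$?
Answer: $\frac{1}{2604} \approx 0.00038402$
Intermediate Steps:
$H = -8$ ($H = 8 \left(-1\right) = -8$)
$f{\left(t,S \right)} = \left(50 + S\right) \left(90 + t\right)$ ($f{\left(t,S \right)} = \left(90 + t\right) \left(50 + S\right) = \left(50 + S\right) \left(90 + t\right)$)
$\frac{1}{f{\left(\left(-32 - 25\right) + 29,H \right)}} = \frac{1}{4500 + 50 \left(\left(-32 - 25\right) + 29\right) + 90 \left(-8\right) - 8 \left(\left(-32 - 25\right) + 29\right)} = \frac{1}{4500 + 50 \left(-57 + 29\right) - 720 - 8 \left(-57 + 29\right)} = \frac{1}{4500 + 50 \left(-28\right) - 720 - -224} = \frac{1}{4500 - 1400 - 720 + 224} = \frac{1}{2604}$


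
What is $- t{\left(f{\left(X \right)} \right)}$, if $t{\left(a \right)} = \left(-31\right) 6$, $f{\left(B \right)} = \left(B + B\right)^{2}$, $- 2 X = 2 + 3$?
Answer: $186$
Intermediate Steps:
$X = - \frac{5}{2}$ ($X = - \frac{2 + 3}{2} = \left(- \frac{1}{2}\right) 5 = - \frac{5}{2} \approx -2.5$)
$f{\left(B \right)} = 4 B^{2}$ ($f{\left(B \right)} = \left(2 B\right)^{2} = 4 B^{2}$)
$t{\left(a \right)} = -186$
$- t{\left(f{\left(X \right)} \right)} = \left(-1\right) \left(-186\right) = 186$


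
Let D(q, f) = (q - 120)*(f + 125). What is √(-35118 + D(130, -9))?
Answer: I*√33958 ≈ 184.28*I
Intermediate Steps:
D(q, f) = (-120 + q)*(125 + f)
√(-35118 + D(130, -9)) = √(-35118 + (-15000 - 120*(-9) + 125*130 - 9*130)) = √(-35118 + (-15000 + 1080 + 16250 - 1170)) = √(-35118 + 1160) = √(-33958) = I*√33958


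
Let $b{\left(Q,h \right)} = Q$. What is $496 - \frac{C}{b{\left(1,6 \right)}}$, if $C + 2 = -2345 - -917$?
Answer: $1926$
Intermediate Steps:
$C = -1430$ ($C = -2 - 1428 = -1430$)
$496 - \frac{C}{b{\left(1,6 \right)}} = 496 - - \frac{1430}{1} = 496 - \left(-1430\right) 1 = 496 - -1430 = 496 + 1430 = 1926$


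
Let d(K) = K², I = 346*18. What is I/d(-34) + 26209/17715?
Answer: 35156656/5119635 ≈ 6.8670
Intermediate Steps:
I = 6228
I/d(-34) + 26209/17715 = 6228/((-34)²) + 26209/17715 = 6228/1156 + 26209*(1/17715) = 6228*(1/1156) + 26209/17715 = 1557/289 + 26209/17715 = 35156656/5119635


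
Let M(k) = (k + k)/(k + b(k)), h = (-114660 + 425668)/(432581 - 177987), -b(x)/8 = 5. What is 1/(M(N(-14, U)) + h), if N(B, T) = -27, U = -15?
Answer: 8528899/17292806 ≈ 0.49321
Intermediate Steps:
b(x) = -40 (b(x) = -8*5 = -40)
h = 155504/127297 (h = 311008/254594 = 311008*(1/254594) = 155504/127297 ≈ 1.2216)
M(k) = 2*k/(-40 + k) (M(k) = (k + k)/(k - 40) = (2*k)/(-40 + k) = 2*k/(-40 + k))
1/(M(N(-14, U)) + h) = 1/(2*(-27)/(-40 - 27) + 155504/127297) = 1/(2*(-27)/(-67) + 155504/127297) = 1/(2*(-27)*(-1/67) + 155504/127297) = 1/(54/67 + 155504/127297) = 1/(17292806/8528899) = 8528899/17292806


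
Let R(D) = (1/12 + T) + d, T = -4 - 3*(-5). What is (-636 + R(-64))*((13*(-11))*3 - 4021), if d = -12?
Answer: 17005675/6 ≈ 2.8343e+6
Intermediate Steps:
T = 11 (T = -4 + 15 = 11)
R(D) = -11/12 (R(D) = (1/12 + 11) - 12 = 133/12 - 12 = -11/12)
(-636 + R(-64))*((13*(-11))*3 - 4021) = (-636 - 11/12)*((13*(-11))*3 - 4021) = -7643*(-143*3 - 4021)/12 = -7643*(-429 - 4021)/12 = -7643/12*(-4450) = 17005675/6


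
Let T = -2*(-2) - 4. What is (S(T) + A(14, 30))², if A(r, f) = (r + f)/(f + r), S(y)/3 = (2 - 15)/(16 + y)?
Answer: 529/256 ≈ 2.0664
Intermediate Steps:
T = 0 (T = 4 - 4 = 0)
S(y) = -39/(16 + y) (S(y) = 3*((2 - 15)/(16 + y)) = 3*(-13/(16 + y)) = -39/(16 + y))
A(r, f) = 1 (A(r, f) = (f + r)/(f + r) = 1)
(S(T) + A(14, 30))² = (-39/(16 + 0) + 1)² = (-39/16 + 1)² = (-23/16)² = 529/256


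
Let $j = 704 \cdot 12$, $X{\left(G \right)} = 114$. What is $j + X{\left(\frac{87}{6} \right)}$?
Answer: $8562$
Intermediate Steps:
$j = 8448$
$j + X{\left(\frac{87}{6} \right)} = 8448 + 114 = 8562$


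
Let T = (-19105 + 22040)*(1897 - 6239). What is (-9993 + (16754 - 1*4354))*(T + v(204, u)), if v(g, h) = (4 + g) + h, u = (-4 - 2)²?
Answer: -30673667082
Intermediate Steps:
T = -12743770 (T = 2935*(-4342) = -12743770)
u = 36 (u = (-6)² = 36)
v(g, h) = 4 + g + h
(-9993 + (16754 - 1*4354))*(T + v(204, u)) = (-9993 + (16754 - 1*4354))*(-12743770 + (4 + 204 + 36)) = (-9993 + (16754 - 4354))*(-12743770 + 244) = (-9993 + 12400)*(-12743526) = 2407*(-12743526) = -30673667082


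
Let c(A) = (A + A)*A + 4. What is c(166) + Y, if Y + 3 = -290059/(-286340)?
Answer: 15781346479/286340 ≈ 55114.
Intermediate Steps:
c(A) = 4 + 2*A**2 (c(A) = (2*A)*A + 4 = 2*A**2 + 4 = 4 + 2*A**2)
Y = -568961/286340 (Y = -3 - 290059/(-286340) = -3 - 290059*(-1/286340) = -3 + 290059/286340 = -568961/286340 ≈ -1.9870)
c(166) + Y = (4 + 2*166**2) - 568961/286340 = (4 + 2*27556) - 568961/286340 = (4 + 55112) - 568961/286340 = 55116 - 568961/286340 = 15781346479/286340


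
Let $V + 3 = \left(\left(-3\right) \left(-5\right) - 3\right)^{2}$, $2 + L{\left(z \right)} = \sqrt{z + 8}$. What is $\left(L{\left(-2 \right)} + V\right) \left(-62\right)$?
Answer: $-8618 - 62 \sqrt{6} \approx -8769.9$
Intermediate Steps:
$L{\left(z \right)} = -2 + \sqrt{8 + z}$ ($L{\left(z \right)} = -2 + \sqrt{z + 8} = -2 + \sqrt{8 + z}$)
$V = 141$ ($V = -3 + \left(\left(-3\right) \left(-5\right) - 3\right)^{2} = -3 + \left(15 - 3\right)^{2} = -3 + 12^{2} = -3 + 144 = 141$)
$\left(L{\left(-2 \right)} + V\right) \left(-62\right) = \left(\left(-2 + \sqrt{8 - 2}\right) + 141\right) \left(-62\right) = \left(\left(-2 + \sqrt{6}\right) + 141\right) \left(-62\right) = \left(139 + \sqrt{6}\right) \left(-62\right) = -8618 - 62 \sqrt{6}$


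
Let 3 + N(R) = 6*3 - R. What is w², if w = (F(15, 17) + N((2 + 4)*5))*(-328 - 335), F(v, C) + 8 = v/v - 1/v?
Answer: 5351068801/25 ≈ 2.1404e+8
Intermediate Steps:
F(v, C) = -7 - 1/v (F(v, C) = -8 + (v/v - 1/v) = -8 + (1 - 1/v) = -7 - 1/v)
N(R) = 15 - R (N(R) = -3 + (6*3 - R) = -3 + (18 - R) = 15 - R)
w = 73151/5 (w = ((-7 - 1/15) + (15 - (2 + 4)*5))*(-328 - 335) = ((-7 - 1*1/15) + (15 - 6*5))*(-663) = ((-7 - 1/15) + (15 - 1*30))*(-663) = (-106/15 + (15 - 30))*(-663) = (-106/15 - 15)*(-663) = -331/15*(-663) = 73151/5 ≈ 14630.)
w² = (73151/5)² = 5351068801/25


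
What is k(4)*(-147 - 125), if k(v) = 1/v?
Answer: -68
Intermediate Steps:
k(4)*(-147 - 125) = (-147 - 125)/4 = (1/4)*(-272) = -68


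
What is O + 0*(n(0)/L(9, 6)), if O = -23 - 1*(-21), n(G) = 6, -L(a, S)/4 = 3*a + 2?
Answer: -2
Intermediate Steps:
L(a, S) = -8 - 12*a (L(a, S) = -4*(3*a + 2) = -4*(2 + 3*a) = -8 - 12*a)
O = -2 (O = -23 + 21 = -2)
O + 0*(n(0)/L(9, 6)) = -2 + 0*(6/(-8 - 12*9)) = -2 + 0*(6/(-8 - 108)) = -2 + 0*(6/(-116)) = -2 + 0*(6*(-1/116)) = -2 + 0*(-3/58) = -2 + 0 = -2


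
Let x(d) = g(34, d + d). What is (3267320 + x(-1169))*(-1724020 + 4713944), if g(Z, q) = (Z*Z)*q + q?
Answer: 1681096728696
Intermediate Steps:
g(Z, q) = q + q*Z**2 (g(Z, q) = Z**2*q + q = q*Z**2 + q = q + q*Z**2)
x(d) = 2314*d (x(d) = (d + d)*(1 + 34**2) = (2*d)*(1 + 1156) = (2*d)*1157 = 2314*d)
(3267320 + x(-1169))*(-1724020 + 4713944) = (3267320 + 2314*(-1169))*(-1724020 + 4713944) = (3267320 - 2705066)*2989924 = 562254*2989924 = 1681096728696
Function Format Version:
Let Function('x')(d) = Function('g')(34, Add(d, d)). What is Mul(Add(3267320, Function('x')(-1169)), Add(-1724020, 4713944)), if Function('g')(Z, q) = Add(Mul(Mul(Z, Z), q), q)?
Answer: 1681096728696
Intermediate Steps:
Function('g')(Z, q) = Add(q, Mul(q, Pow(Z, 2))) (Function('g')(Z, q) = Add(Mul(Pow(Z, 2), q), q) = Add(Mul(q, Pow(Z, 2)), q) = Add(q, Mul(q, Pow(Z, 2))))
Function('x')(d) = Mul(2314, d) (Function('x')(d) = Mul(Add(d, d), Add(1, Pow(34, 2))) = Mul(Mul(2, d), Add(1, 1156)) = Mul(Mul(2, d), 1157) = Mul(2314, d))
Mul(Add(3267320, Function('x')(-1169)), Add(-1724020, 4713944)) = Mul(Add(3267320, Mul(2314, -1169)), Add(-1724020, 4713944)) = Mul(Add(3267320, -2705066), 2989924) = Mul(562254, 2989924) = 1681096728696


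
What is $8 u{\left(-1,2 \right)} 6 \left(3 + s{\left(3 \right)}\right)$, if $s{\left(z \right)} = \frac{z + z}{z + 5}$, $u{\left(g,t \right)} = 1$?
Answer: $180$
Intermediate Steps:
$s{\left(z \right)} = \frac{2 z}{5 + z}$
$8 u{\left(-1,2 \right)} 6 \left(3 + s{\left(3 \right)}\right) = 8 \cdot 1 \cdot 6 \left(3 + 2 \cdot 3 \frac{1}{5 + 3}\right) = 8 \cdot 6 \left(3 + 2 \cdot 3 \cdot \frac{1}{8}\right) = 8 \cdot 6 \left(3 + \frac{3}{4}\right) = 8 \cdot 6 \cdot \frac{15}{4} = 8 \cdot \frac{45}{2} = 180$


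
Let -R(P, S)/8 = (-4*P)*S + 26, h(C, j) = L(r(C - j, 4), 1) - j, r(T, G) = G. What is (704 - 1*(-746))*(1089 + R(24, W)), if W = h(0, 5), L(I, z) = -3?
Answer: -7631350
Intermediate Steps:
h(C, j) = -3 - j
W = -8 (W = -3 - 1*5 = -3 - 5 = -8)
R(P, S) = -208 + 32*P*S (R(P, S) = -8*((-4*P)*S + 26) = -8*(-4*P*S + 26) = -8*(26 - 4*P*S) = -208 + 32*P*S)
(704 - 1*(-746))*(1089 + R(24, W)) = (704 - 1*(-746))*(1089 + (-208 + 32*24*(-8))) = (704 + 746)*(1089 + (-208 - 6144)) = 1450*(1089 - 6352) = 1450*(-5263) = -7631350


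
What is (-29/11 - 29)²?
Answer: 121104/121 ≈ 1000.9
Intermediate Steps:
(-29/11 - 29)² = (-348/11)² = 121104/121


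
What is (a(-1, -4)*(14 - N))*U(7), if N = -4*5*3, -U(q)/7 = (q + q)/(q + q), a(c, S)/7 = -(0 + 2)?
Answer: 7252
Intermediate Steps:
a(c, S) = -14 (a(c, S) = 7*(-(0 + 2)) = 7*(-1*2) = 7*(-2) = -14)
U(q) = -7 (U(q) = -7*(q + q)/(q + q) = -7*2*q/(2*q) = -7*2*q*1/(2*q) = -7*1 = -7)
N = -60 (N = -20*3 = -60)
(a(-1, -4)*(14 - N))*U(7) = -14*(14 - 1*(-60))*(-7) = -14*(14 + 60)*(-7) = -14*74*(-7) = -1036*(-7) = 7252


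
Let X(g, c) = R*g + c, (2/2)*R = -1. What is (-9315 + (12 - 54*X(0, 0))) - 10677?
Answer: -19980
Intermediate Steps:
R = -1
X(g, c) = c - g (X(g, c) = -g + c = c - g)
(-9315 + (12 - 54*X(0, 0))) - 10677 = (-9315 + (12 - 54*(0 - 1*0))) - 10677 = (-9315 + (12 - 54*(0 + 0))) - 10677 = (-9315 + (12 - 54*0)) - 10677 = (-9315 + (12 + 0)) - 10677 = (-9315 + 12) - 10677 = -9303 - 10677 = -19980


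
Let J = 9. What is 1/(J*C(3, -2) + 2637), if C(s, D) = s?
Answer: 1/2664 ≈ 0.00037538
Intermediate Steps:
1/(J*C(3, -2) + 2637) = 1/(9*3 + 2637) = 1/(27 + 2637) = 1/2664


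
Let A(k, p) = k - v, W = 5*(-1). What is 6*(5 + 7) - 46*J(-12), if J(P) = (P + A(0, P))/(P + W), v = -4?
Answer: 856/17 ≈ 50.353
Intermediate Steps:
W = -5
A(k, p) = 4 + k (A(k, p) = k - 1*(-4) = k + 4 = 4 + k)
J(P) = (4 + P)/(-5 + P) (J(P) = (P + (4 + 0))/(P - 5) = (P + 4)/(-5 + P) = (4 + P)/(-5 + P))
6*(5 + 7) - 46*J(-12) = 6*(5 + 7) - 46*(4 - 12)/(-5 - 12) = 6*12 - 46*(-8)/(-17) = 72 - (-46)*(-8)/17 = 72 - 46*8/17 = 72 - 368/17 = 856/17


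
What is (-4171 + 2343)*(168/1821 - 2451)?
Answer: 2719517428/607 ≈ 4.4803e+6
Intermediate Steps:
(-4171 + 2343)*(168/1821 - 2451) = -1828*(168*(1/1821) - 2451) = -1828*(56/607 - 2451) = -1828*(-1487701/607) = 2719517428/607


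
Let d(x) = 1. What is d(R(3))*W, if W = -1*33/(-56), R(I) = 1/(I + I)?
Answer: 33/56 ≈ 0.58929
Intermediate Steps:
R(I) = 1/(2*I)
W = 33/56 (W = -33*(-1/56) = 33/56 ≈ 0.58929)
d(R(3))*W = 1*(33/56) = 33/56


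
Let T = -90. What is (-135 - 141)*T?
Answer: 24840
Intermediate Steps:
(-135 - 141)*T = (-135 - 141)*(-90) = -276*(-90) = 24840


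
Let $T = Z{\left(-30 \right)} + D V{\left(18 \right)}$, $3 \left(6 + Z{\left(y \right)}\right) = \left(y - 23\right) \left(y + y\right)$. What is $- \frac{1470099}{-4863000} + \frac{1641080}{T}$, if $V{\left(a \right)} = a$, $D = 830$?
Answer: $\frac{1334014133901}{12963137000} \approx 102.91$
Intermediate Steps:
$Z{\left(y \right)} = -6 + \frac{2 y \left(-23 + y\right)}{3}$ ($Z{\left(y \right)} = -6 + \frac{\left(y - 23\right) \left(y + y\right)}{3} = -6 + \frac{\left(-23 + y\right) 2 y}{3} = -6 + \frac{2 y \left(-23 + y\right)}{3}$)
$T = 15994$ ($T = \left(-6 - -460 + \frac{2 \left(-30\right)^{2}}{3}\right) + 830 \cdot 18 = \left(-6 + 460 + \frac{2}{3} \cdot 900\right) + 14940 = \left(-6 + 460 + 600\right) + 14940 = 1054 + 14940 = 15994$)
$- \frac{1470099}{-4863000} + \frac{1641080}{T} = - \frac{1470099}{-4863000} + \frac{1641080}{15994} = \left(-1470099\right) \left(- \frac{1}{4863000}\right) + 1641080 \cdot \frac{1}{15994} = \frac{490033}{1621000} + \frac{820540}{7997} = \frac{1334014133901}{12963137000}$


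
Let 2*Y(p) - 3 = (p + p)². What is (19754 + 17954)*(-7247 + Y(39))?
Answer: -158505578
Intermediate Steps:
Y(p) = 3/2 + 2*p² (Y(p) = 3/2 + (p + p)²/2 = 3/2 + (2*p)²/2 = 3/2 + (4*p²)/2 = 3/2 + 2*p²)
(19754 + 17954)*(-7247 + Y(39)) = (19754 + 17954)*(-7247 + (3/2 + 2*39²)) = 37708*(-7247 + (3/2 + 2*1521)) = 37708*(-7247 + (3/2 + 3042)) = 37708*(-7247 + 6087/2) = 37708*(-8407/2) = -158505578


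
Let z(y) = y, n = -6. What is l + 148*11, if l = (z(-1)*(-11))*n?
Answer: 1562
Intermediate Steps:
l = -66 (l = -1*(-11)*(-6) = 11*(-6) = -66)
l + 148*11 = -66 + 148*11 = -66 + 1628 = 1562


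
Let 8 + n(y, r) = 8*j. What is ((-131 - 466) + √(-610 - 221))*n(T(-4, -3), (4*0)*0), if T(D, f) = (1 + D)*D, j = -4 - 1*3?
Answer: 38208 - 64*I*√831 ≈ 38208.0 - 1844.9*I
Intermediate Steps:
j = -7 (j = -4 - 3 = -7)
T(D, f) = D*(1 + D)
n(y, r) = -64 (n(y, r) = -8 + 8*(-7) = -8 - 56 = -64)
((-131 - 466) + √(-610 - 221))*n(T(-4, -3), (4*0)*0) = ((-131 - 466) + √(-610 - 221))*(-64) = (-597 + √(-831))*(-64) = (-597 + I*√831)*(-64) = 38208 - 64*I*√831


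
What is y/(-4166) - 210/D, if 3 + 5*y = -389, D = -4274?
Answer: 1512427/22256855 ≈ 0.067953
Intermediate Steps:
y = -392/5 (y = -3/5 + (1/5)*(-389) = -3/5 - 389/5 = -392/5 ≈ -78.400)
y/(-4166) - 210/D = -392/5/(-4166) - 210/(-4274) = -392/5*(-1/4166) - 210*(-1/4274) = 196/10415 + 105/2137 = 1512427/22256855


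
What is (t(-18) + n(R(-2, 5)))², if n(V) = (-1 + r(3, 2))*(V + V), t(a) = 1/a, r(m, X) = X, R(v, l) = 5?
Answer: 32041/324 ≈ 98.892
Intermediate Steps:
n(V) = 2*V (n(V) = (-1 + 2)*(V + V) = 1*(2*V) = 2*V)
(t(-18) + n(R(-2, 5)))² = (1/(-18) + 2*5)² = (-1/18 + 10)² = (179/18)² = 32041/324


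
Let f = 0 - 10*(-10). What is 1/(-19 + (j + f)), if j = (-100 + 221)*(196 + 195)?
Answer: 1/47392 ≈ 2.1101e-5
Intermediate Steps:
j = 47311 (j = 121*391 = 47311)
f = 100 (f = 0 + 100 = 100)
1/(-19 + (j + f)) = 1/(-19 + (47311 + 100)) = 1/(-19 + 47411) = 1/47392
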